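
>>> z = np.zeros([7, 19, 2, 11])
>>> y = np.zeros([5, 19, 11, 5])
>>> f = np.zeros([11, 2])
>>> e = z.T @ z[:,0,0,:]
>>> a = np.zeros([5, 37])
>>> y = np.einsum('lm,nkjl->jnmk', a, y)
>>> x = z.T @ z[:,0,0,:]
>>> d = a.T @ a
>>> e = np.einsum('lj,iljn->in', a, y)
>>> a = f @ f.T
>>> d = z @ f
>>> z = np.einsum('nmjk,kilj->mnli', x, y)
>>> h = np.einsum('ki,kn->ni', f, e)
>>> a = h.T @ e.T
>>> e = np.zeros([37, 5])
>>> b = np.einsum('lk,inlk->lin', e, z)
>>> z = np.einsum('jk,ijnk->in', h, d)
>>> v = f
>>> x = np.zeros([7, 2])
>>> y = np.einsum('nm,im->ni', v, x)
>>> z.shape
(7, 2)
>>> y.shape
(11, 7)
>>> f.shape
(11, 2)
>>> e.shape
(37, 5)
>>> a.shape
(2, 11)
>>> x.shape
(7, 2)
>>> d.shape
(7, 19, 2, 2)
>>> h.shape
(19, 2)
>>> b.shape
(37, 2, 11)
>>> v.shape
(11, 2)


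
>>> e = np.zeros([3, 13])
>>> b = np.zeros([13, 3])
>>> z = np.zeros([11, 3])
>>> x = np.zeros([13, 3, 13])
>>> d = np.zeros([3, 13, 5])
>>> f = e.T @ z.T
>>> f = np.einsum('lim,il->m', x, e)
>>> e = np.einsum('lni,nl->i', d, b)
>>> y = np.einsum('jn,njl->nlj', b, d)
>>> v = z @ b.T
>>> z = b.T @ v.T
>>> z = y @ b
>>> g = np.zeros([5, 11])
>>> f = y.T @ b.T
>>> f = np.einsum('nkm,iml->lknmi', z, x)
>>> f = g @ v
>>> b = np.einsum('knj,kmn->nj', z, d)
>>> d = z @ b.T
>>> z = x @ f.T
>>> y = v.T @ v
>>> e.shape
(5,)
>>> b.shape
(5, 3)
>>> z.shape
(13, 3, 5)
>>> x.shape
(13, 3, 13)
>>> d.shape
(3, 5, 5)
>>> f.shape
(5, 13)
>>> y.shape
(13, 13)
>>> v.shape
(11, 13)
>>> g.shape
(5, 11)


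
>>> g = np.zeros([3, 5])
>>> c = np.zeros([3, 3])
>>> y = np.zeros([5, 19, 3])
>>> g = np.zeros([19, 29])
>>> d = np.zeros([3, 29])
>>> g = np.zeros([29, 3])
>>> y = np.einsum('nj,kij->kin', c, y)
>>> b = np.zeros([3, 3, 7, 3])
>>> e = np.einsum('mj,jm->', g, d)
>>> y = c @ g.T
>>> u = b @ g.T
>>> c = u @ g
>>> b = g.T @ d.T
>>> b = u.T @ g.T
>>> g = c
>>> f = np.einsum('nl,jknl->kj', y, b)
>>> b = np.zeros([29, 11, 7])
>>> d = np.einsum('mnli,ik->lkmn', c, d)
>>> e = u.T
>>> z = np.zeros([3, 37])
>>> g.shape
(3, 3, 7, 3)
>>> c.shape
(3, 3, 7, 3)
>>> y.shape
(3, 29)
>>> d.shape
(7, 29, 3, 3)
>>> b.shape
(29, 11, 7)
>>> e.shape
(29, 7, 3, 3)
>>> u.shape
(3, 3, 7, 29)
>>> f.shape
(7, 29)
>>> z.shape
(3, 37)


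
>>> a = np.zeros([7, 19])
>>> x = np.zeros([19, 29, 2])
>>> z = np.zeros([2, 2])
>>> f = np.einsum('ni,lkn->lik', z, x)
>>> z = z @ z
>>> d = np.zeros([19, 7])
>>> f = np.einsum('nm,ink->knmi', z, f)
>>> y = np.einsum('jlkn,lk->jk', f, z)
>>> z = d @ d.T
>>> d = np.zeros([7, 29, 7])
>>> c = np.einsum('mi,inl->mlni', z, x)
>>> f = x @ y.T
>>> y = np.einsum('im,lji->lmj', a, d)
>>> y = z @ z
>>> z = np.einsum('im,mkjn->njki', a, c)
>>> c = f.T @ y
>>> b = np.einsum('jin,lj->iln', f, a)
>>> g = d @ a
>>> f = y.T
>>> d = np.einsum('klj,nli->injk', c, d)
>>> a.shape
(7, 19)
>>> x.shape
(19, 29, 2)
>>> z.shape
(19, 29, 2, 7)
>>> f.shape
(19, 19)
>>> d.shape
(7, 7, 19, 29)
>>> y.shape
(19, 19)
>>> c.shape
(29, 29, 19)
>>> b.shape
(29, 7, 29)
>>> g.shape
(7, 29, 19)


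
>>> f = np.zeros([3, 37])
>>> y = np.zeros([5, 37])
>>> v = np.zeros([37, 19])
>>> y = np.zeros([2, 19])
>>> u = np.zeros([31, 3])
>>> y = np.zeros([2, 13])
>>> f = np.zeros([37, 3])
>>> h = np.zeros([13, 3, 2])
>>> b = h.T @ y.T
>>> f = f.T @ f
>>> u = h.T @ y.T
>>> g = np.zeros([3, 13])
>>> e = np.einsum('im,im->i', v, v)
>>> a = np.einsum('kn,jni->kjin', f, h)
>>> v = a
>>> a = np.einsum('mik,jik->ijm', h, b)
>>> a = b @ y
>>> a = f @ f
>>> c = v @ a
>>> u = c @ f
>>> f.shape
(3, 3)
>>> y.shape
(2, 13)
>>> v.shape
(3, 13, 2, 3)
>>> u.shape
(3, 13, 2, 3)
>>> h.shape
(13, 3, 2)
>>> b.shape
(2, 3, 2)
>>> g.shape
(3, 13)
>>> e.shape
(37,)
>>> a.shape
(3, 3)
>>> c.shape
(3, 13, 2, 3)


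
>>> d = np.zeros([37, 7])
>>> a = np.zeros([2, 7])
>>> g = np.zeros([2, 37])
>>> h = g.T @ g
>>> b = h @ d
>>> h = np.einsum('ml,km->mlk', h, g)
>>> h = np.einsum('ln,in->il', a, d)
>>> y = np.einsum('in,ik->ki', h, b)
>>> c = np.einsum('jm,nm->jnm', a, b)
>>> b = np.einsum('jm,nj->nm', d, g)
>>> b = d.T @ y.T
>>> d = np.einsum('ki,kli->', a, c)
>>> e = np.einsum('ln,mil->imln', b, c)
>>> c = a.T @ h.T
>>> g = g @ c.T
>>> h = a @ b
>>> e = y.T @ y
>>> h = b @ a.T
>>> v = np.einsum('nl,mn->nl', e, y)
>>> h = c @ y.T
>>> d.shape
()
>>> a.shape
(2, 7)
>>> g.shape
(2, 7)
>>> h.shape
(7, 7)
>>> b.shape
(7, 7)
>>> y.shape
(7, 37)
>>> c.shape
(7, 37)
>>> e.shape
(37, 37)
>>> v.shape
(37, 37)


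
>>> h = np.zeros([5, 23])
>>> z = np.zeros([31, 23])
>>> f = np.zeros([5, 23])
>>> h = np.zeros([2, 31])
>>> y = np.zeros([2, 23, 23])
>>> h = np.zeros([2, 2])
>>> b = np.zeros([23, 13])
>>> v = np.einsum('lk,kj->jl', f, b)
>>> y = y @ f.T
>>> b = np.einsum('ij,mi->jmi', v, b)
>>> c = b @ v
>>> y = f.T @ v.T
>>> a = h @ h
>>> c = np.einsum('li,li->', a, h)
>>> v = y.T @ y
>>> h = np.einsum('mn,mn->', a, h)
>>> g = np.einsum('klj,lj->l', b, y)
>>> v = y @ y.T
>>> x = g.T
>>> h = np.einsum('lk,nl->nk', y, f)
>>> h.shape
(5, 13)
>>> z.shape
(31, 23)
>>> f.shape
(5, 23)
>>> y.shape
(23, 13)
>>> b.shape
(5, 23, 13)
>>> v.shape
(23, 23)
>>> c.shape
()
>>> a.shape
(2, 2)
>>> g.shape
(23,)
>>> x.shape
(23,)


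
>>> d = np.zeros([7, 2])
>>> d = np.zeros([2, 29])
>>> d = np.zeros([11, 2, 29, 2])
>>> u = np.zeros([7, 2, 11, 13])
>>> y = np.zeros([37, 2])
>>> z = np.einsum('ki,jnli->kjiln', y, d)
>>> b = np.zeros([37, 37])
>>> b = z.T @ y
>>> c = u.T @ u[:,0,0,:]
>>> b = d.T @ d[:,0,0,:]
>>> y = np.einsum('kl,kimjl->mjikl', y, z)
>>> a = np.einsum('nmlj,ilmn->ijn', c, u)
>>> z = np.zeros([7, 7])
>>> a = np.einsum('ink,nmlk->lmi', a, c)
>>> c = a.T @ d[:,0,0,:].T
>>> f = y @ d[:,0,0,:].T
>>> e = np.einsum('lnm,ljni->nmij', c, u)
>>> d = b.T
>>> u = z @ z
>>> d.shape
(2, 2, 29, 2)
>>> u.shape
(7, 7)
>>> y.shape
(2, 29, 11, 37, 2)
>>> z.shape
(7, 7)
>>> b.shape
(2, 29, 2, 2)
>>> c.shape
(7, 11, 11)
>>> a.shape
(2, 11, 7)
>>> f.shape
(2, 29, 11, 37, 11)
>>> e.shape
(11, 11, 13, 2)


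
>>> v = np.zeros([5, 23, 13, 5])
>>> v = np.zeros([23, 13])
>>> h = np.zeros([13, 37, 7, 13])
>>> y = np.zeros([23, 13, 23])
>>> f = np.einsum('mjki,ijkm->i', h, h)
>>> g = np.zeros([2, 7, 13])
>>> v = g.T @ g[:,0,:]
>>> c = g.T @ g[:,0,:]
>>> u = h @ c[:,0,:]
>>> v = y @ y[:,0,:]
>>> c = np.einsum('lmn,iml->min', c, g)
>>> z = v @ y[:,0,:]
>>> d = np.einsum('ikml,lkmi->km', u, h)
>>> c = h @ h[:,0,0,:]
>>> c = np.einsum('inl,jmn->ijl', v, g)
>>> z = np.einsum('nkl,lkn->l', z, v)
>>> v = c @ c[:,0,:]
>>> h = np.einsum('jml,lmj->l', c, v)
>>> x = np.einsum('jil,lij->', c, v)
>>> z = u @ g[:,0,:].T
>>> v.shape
(23, 2, 23)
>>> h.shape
(23,)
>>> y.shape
(23, 13, 23)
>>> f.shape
(13,)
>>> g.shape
(2, 7, 13)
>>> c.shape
(23, 2, 23)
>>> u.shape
(13, 37, 7, 13)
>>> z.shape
(13, 37, 7, 2)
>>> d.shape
(37, 7)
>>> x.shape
()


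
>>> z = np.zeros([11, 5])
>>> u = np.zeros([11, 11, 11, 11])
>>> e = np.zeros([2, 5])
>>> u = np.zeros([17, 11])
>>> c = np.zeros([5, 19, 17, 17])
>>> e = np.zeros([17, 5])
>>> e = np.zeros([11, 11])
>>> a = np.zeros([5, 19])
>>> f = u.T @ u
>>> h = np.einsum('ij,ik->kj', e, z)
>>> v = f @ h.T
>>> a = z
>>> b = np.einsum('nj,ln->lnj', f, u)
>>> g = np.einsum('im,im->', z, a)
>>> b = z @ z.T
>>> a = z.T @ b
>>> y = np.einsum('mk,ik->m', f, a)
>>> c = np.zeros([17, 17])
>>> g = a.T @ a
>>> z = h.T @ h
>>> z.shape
(11, 11)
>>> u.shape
(17, 11)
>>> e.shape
(11, 11)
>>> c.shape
(17, 17)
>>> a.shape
(5, 11)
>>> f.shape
(11, 11)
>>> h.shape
(5, 11)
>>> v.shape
(11, 5)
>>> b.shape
(11, 11)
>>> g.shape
(11, 11)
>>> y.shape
(11,)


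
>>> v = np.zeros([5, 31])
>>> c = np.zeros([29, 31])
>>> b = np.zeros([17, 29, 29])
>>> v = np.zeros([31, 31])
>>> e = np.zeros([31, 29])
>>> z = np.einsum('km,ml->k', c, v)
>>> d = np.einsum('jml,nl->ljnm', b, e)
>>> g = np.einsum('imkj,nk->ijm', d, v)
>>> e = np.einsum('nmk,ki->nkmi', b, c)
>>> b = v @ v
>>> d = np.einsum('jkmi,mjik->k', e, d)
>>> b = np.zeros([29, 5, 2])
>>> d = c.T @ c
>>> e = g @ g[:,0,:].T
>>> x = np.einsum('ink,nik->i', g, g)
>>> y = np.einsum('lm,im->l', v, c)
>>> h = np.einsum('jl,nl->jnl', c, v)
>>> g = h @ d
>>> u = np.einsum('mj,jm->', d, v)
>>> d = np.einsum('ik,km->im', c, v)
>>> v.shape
(31, 31)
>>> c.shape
(29, 31)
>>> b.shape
(29, 5, 2)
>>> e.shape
(29, 29, 29)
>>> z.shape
(29,)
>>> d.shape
(29, 31)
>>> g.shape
(29, 31, 31)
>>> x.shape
(29,)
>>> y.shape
(31,)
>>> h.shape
(29, 31, 31)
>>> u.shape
()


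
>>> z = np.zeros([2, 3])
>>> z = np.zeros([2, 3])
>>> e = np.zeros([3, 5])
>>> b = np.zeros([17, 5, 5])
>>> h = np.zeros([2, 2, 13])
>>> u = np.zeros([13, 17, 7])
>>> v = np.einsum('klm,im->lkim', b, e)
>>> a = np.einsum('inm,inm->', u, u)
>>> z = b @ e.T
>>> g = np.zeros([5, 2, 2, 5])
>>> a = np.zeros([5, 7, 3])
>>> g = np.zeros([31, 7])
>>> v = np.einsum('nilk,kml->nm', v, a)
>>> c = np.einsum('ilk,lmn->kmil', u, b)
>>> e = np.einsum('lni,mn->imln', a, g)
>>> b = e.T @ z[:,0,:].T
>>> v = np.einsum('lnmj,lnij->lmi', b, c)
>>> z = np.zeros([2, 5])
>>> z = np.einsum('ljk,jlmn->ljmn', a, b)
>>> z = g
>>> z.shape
(31, 7)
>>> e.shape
(3, 31, 5, 7)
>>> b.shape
(7, 5, 31, 17)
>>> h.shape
(2, 2, 13)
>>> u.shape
(13, 17, 7)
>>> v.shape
(7, 31, 13)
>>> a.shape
(5, 7, 3)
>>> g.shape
(31, 7)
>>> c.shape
(7, 5, 13, 17)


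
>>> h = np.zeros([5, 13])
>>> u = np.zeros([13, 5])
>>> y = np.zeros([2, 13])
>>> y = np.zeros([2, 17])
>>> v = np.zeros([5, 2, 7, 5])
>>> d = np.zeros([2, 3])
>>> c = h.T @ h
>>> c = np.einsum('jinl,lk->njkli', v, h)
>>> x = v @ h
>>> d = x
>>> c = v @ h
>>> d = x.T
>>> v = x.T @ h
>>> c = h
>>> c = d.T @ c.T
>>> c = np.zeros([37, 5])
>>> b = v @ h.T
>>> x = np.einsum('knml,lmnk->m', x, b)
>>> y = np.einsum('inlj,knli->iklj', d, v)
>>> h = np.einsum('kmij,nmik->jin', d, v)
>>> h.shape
(5, 2, 13)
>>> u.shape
(13, 5)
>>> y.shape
(13, 13, 2, 5)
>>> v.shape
(13, 7, 2, 13)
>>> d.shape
(13, 7, 2, 5)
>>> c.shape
(37, 5)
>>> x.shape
(7,)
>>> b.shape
(13, 7, 2, 5)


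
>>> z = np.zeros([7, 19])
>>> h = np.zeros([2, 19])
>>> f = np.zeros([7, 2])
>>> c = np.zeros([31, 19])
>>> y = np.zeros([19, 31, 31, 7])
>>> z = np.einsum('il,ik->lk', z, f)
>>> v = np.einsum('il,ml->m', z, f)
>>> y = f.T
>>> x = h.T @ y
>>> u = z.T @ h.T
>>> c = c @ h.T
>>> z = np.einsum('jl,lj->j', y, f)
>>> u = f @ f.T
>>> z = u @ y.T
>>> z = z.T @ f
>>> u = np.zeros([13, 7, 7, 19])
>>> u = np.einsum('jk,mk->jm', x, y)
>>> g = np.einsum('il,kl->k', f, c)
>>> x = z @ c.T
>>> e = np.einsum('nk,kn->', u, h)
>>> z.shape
(2, 2)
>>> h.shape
(2, 19)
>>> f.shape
(7, 2)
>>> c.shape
(31, 2)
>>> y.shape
(2, 7)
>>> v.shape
(7,)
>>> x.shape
(2, 31)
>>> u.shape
(19, 2)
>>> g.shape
(31,)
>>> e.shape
()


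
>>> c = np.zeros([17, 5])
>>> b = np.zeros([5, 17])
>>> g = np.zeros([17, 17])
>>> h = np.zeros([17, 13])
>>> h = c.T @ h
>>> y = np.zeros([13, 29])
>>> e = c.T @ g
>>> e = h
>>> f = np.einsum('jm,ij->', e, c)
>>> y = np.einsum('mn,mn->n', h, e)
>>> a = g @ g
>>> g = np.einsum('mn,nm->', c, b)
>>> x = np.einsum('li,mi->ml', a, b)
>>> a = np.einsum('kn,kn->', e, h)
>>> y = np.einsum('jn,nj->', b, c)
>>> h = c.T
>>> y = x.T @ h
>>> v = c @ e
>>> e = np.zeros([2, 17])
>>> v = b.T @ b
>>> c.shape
(17, 5)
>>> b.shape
(5, 17)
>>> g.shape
()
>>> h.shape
(5, 17)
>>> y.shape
(17, 17)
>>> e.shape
(2, 17)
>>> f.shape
()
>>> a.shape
()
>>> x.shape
(5, 17)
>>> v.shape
(17, 17)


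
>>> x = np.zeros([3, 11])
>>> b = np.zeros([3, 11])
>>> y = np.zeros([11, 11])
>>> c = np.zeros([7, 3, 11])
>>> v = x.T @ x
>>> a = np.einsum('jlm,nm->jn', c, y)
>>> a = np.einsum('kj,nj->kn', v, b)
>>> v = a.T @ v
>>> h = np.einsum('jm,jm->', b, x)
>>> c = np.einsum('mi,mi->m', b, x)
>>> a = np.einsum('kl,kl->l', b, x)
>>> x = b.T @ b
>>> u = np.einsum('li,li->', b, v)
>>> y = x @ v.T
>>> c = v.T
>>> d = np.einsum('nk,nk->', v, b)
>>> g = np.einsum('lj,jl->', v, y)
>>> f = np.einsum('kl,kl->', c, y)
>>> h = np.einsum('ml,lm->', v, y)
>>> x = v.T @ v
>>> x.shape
(11, 11)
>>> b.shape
(3, 11)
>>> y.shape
(11, 3)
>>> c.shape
(11, 3)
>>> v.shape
(3, 11)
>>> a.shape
(11,)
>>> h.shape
()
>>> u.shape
()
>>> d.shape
()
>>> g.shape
()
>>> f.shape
()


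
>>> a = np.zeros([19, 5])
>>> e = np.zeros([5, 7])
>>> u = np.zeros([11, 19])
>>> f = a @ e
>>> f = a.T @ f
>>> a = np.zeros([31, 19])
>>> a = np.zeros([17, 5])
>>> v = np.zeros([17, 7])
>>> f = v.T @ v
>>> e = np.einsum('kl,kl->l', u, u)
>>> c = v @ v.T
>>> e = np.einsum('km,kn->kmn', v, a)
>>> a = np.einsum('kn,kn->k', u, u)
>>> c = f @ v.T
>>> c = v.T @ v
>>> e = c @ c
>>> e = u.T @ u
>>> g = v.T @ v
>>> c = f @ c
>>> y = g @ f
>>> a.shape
(11,)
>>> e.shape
(19, 19)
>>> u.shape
(11, 19)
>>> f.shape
(7, 7)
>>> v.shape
(17, 7)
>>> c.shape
(7, 7)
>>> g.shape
(7, 7)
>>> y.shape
(7, 7)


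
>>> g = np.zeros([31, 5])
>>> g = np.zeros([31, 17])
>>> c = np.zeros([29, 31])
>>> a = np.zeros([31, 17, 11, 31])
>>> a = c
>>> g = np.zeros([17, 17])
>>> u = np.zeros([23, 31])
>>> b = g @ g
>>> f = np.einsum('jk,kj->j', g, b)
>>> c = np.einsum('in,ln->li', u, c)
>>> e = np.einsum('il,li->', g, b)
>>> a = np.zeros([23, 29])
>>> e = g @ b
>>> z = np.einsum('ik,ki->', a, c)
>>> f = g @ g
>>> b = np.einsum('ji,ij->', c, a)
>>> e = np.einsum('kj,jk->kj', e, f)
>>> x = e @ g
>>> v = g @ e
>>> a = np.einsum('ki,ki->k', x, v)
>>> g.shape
(17, 17)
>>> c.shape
(29, 23)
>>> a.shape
(17,)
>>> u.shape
(23, 31)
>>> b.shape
()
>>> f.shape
(17, 17)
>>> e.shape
(17, 17)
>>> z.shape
()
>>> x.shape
(17, 17)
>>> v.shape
(17, 17)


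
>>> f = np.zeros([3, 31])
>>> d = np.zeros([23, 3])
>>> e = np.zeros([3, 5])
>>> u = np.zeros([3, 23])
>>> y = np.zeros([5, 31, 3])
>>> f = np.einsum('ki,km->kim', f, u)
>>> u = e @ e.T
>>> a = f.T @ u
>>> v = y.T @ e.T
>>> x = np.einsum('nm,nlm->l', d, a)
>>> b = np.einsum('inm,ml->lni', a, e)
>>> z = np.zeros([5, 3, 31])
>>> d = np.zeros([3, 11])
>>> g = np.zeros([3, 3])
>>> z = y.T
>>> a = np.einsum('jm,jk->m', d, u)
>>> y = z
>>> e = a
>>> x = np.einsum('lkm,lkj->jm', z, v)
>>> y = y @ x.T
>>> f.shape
(3, 31, 23)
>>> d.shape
(3, 11)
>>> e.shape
(11,)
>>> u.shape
(3, 3)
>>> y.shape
(3, 31, 3)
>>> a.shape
(11,)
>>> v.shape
(3, 31, 3)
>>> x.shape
(3, 5)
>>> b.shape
(5, 31, 23)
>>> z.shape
(3, 31, 5)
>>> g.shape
(3, 3)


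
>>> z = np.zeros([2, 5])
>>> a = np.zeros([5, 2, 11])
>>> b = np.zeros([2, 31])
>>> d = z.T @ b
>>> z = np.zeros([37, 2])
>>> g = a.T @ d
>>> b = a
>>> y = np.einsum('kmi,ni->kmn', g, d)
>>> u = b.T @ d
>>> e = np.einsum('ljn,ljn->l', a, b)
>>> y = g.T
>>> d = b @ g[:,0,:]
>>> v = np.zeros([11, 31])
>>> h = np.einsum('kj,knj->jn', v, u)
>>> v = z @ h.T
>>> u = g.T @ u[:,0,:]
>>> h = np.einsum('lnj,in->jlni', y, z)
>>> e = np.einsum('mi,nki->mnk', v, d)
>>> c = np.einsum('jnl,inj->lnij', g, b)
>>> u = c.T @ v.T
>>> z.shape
(37, 2)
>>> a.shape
(5, 2, 11)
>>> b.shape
(5, 2, 11)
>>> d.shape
(5, 2, 31)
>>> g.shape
(11, 2, 31)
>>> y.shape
(31, 2, 11)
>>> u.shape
(11, 5, 2, 37)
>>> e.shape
(37, 5, 2)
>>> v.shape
(37, 31)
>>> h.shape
(11, 31, 2, 37)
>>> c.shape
(31, 2, 5, 11)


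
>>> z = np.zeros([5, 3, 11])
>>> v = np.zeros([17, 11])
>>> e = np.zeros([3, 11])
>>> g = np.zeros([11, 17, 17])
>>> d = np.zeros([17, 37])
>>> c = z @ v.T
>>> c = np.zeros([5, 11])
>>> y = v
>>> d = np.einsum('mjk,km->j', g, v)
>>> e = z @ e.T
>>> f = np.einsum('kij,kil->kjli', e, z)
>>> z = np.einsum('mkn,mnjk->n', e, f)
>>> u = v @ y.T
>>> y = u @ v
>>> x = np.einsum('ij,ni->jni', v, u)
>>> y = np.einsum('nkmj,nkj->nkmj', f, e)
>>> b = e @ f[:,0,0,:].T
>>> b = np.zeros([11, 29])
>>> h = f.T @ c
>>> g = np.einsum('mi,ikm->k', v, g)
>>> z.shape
(3,)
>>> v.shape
(17, 11)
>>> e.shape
(5, 3, 3)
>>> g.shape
(17,)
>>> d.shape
(17,)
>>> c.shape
(5, 11)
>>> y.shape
(5, 3, 11, 3)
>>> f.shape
(5, 3, 11, 3)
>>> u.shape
(17, 17)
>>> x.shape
(11, 17, 17)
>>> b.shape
(11, 29)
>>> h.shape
(3, 11, 3, 11)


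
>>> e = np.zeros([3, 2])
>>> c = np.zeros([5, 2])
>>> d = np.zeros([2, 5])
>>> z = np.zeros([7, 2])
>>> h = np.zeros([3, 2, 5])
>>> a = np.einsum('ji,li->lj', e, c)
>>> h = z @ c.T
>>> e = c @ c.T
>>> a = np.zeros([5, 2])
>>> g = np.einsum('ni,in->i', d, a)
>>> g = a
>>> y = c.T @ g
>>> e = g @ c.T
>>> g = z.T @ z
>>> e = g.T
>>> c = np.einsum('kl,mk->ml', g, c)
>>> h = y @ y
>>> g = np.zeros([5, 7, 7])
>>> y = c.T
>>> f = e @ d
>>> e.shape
(2, 2)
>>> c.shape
(5, 2)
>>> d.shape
(2, 5)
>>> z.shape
(7, 2)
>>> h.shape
(2, 2)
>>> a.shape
(5, 2)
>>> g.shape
(5, 7, 7)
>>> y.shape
(2, 5)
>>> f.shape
(2, 5)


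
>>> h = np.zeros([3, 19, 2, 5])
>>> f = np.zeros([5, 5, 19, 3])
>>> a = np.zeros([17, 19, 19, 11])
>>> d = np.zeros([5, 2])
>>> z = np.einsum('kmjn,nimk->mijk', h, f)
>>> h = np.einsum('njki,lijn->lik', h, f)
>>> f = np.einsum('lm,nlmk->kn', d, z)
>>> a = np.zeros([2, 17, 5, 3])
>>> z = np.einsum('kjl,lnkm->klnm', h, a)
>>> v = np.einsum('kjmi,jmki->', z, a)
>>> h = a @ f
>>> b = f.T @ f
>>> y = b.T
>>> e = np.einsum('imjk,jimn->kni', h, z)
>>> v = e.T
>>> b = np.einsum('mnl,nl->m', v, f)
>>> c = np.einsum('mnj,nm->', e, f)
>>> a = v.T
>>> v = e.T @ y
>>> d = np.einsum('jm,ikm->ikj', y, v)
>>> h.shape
(2, 17, 5, 19)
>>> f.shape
(3, 19)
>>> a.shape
(19, 3, 2)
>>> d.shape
(2, 3, 19)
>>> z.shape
(5, 2, 17, 3)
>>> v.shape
(2, 3, 19)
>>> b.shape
(2,)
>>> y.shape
(19, 19)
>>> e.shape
(19, 3, 2)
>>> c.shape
()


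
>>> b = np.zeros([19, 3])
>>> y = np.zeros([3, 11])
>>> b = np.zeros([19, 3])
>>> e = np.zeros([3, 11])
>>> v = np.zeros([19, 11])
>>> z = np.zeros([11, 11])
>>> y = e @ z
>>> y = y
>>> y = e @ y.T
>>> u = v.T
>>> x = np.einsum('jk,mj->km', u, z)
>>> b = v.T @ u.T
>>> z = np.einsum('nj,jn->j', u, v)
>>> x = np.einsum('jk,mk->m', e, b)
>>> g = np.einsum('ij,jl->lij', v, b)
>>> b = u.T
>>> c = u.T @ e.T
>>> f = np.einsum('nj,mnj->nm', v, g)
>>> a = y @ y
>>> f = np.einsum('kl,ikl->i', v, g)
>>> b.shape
(19, 11)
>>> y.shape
(3, 3)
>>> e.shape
(3, 11)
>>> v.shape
(19, 11)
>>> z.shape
(19,)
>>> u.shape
(11, 19)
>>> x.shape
(11,)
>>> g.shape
(11, 19, 11)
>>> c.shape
(19, 3)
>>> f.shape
(11,)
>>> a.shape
(3, 3)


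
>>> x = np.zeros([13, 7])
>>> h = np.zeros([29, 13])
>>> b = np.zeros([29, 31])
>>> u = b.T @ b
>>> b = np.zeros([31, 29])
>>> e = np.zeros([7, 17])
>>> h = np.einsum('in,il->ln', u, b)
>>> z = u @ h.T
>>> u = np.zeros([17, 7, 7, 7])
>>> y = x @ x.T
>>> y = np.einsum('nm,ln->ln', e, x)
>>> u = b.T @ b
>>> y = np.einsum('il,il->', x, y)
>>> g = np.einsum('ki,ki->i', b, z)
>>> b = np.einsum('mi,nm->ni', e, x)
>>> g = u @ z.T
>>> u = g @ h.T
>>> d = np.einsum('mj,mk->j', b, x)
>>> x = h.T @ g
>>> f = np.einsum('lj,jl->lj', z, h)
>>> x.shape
(31, 31)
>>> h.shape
(29, 31)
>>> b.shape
(13, 17)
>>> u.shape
(29, 29)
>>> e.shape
(7, 17)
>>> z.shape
(31, 29)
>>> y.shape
()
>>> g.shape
(29, 31)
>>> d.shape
(17,)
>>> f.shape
(31, 29)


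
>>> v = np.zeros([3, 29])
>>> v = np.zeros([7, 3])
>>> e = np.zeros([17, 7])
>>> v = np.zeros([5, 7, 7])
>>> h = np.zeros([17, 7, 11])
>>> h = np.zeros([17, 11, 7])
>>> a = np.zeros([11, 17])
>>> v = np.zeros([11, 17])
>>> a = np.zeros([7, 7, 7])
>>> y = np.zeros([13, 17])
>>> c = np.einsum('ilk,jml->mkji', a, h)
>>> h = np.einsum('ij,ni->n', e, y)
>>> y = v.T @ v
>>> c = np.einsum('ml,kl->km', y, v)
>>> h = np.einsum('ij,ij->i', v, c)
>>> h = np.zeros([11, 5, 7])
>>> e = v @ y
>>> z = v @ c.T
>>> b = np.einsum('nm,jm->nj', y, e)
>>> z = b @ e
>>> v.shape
(11, 17)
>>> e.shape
(11, 17)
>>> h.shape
(11, 5, 7)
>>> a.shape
(7, 7, 7)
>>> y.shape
(17, 17)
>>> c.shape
(11, 17)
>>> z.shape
(17, 17)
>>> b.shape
(17, 11)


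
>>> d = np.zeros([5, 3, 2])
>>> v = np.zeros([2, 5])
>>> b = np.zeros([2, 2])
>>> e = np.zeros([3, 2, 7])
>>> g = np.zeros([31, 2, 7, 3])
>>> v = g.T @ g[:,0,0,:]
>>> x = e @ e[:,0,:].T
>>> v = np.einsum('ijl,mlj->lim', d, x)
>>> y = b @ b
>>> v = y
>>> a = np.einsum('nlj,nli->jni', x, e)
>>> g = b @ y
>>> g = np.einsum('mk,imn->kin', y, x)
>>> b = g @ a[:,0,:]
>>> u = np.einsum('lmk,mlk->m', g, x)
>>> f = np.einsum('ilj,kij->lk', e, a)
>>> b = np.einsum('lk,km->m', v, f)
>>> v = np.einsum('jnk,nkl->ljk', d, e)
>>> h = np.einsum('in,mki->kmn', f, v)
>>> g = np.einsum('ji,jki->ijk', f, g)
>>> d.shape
(5, 3, 2)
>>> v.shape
(7, 5, 2)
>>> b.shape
(3,)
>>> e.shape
(3, 2, 7)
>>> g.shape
(3, 2, 3)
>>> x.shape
(3, 2, 3)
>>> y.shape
(2, 2)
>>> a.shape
(3, 3, 7)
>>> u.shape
(3,)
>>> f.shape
(2, 3)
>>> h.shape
(5, 7, 3)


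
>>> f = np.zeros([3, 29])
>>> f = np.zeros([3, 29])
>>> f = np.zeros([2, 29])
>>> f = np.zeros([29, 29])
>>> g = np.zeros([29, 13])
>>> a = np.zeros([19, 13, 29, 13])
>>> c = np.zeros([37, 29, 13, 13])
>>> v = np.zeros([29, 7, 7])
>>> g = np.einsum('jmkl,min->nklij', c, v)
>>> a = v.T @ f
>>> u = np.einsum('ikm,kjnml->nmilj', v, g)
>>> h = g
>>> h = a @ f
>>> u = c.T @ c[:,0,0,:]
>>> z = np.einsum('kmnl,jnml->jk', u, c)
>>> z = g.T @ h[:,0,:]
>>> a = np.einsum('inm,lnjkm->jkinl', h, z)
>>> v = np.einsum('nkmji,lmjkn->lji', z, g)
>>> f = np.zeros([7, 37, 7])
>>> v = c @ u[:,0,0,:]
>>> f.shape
(7, 37, 7)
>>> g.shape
(7, 13, 13, 7, 37)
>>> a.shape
(13, 13, 7, 7, 37)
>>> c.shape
(37, 29, 13, 13)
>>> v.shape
(37, 29, 13, 13)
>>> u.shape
(13, 13, 29, 13)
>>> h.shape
(7, 7, 29)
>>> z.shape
(37, 7, 13, 13, 29)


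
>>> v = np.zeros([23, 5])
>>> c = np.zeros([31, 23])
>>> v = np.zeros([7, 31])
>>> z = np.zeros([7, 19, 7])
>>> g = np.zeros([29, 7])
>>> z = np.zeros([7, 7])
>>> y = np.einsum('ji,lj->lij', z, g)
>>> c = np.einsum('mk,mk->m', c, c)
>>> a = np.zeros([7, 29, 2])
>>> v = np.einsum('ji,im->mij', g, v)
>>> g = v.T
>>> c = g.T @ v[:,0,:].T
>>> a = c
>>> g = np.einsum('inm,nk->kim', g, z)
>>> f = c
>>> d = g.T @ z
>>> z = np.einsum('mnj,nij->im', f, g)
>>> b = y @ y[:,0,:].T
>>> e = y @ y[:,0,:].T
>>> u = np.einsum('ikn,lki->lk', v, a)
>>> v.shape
(31, 7, 29)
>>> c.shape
(31, 7, 31)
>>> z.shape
(29, 31)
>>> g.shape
(7, 29, 31)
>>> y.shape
(29, 7, 7)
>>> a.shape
(31, 7, 31)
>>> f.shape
(31, 7, 31)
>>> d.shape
(31, 29, 7)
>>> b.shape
(29, 7, 29)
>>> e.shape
(29, 7, 29)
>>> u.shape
(31, 7)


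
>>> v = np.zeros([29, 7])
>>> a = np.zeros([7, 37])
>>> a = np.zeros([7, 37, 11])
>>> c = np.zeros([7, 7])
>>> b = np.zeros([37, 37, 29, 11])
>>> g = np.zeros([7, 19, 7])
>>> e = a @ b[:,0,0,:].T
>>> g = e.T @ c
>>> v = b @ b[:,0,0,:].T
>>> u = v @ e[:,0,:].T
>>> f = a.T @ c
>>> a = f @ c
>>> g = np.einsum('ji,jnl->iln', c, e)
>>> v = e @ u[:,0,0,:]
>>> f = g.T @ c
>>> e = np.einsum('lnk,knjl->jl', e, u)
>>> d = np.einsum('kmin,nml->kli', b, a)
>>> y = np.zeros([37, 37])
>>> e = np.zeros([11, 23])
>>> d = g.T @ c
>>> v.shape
(7, 37, 7)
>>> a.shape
(11, 37, 7)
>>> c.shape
(7, 7)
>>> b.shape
(37, 37, 29, 11)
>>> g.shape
(7, 37, 37)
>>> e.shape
(11, 23)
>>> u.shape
(37, 37, 29, 7)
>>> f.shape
(37, 37, 7)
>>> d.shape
(37, 37, 7)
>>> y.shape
(37, 37)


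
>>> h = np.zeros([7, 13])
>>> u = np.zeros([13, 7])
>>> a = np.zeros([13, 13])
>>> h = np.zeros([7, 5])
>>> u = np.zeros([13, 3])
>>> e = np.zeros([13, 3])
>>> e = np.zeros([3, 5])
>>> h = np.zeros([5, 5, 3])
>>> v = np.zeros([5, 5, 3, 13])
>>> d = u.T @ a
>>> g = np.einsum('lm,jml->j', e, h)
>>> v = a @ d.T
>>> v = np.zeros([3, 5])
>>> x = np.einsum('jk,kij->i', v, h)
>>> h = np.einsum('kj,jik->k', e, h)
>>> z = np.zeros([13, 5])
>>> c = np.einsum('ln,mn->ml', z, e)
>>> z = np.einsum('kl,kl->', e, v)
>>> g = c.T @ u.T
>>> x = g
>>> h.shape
(3,)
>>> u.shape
(13, 3)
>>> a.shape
(13, 13)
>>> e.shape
(3, 5)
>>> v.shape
(3, 5)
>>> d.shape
(3, 13)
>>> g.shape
(13, 13)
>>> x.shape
(13, 13)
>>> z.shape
()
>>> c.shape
(3, 13)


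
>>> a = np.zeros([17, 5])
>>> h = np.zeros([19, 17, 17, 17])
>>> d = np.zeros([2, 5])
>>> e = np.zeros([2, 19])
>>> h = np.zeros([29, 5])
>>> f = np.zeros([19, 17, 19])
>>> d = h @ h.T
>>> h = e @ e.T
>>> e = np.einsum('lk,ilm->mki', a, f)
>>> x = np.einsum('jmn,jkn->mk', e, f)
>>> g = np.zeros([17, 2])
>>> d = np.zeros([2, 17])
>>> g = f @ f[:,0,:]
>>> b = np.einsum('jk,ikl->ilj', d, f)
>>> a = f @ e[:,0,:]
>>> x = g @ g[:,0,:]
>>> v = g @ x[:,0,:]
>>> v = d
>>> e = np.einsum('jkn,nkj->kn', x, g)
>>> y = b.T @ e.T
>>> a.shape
(19, 17, 19)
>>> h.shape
(2, 2)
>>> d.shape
(2, 17)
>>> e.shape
(17, 19)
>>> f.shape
(19, 17, 19)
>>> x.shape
(19, 17, 19)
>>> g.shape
(19, 17, 19)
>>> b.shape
(19, 19, 2)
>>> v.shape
(2, 17)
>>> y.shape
(2, 19, 17)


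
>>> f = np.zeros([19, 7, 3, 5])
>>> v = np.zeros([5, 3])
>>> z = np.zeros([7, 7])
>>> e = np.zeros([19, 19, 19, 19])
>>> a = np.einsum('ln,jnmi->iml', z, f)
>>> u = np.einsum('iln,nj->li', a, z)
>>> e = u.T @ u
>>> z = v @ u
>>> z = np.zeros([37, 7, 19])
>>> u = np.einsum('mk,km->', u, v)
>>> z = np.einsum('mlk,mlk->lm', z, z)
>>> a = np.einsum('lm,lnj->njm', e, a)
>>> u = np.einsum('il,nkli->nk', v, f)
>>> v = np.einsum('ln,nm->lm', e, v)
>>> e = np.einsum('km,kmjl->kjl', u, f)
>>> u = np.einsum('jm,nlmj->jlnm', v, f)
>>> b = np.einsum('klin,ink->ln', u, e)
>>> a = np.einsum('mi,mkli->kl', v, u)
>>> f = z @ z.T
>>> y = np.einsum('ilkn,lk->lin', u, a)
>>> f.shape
(7, 7)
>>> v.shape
(5, 3)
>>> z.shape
(7, 37)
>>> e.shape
(19, 3, 5)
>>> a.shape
(7, 19)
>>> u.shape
(5, 7, 19, 3)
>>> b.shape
(7, 3)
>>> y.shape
(7, 5, 3)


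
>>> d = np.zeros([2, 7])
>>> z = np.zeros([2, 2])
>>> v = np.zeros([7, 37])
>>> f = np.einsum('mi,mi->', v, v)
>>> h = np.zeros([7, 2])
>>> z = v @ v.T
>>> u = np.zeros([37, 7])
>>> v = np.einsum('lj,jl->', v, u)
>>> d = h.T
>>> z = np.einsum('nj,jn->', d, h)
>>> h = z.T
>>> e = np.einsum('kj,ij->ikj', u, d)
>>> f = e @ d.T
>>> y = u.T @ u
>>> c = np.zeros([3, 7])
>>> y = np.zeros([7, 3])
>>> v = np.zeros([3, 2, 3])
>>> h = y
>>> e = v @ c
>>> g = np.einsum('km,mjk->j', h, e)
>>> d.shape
(2, 7)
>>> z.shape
()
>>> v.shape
(3, 2, 3)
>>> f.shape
(2, 37, 2)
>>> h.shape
(7, 3)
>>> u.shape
(37, 7)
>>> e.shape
(3, 2, 7)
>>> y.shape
(7, 3)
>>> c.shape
(3, 7)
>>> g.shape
(2,)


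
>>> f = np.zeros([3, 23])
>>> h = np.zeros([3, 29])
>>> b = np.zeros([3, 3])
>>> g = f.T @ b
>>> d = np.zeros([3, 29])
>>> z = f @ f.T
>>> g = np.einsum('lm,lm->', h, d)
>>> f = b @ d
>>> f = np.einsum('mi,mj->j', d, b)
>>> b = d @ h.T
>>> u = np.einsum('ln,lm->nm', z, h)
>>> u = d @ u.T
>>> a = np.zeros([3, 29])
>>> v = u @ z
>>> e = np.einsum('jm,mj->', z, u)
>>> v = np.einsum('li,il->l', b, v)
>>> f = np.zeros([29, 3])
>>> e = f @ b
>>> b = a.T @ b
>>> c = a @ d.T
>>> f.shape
(29, 3)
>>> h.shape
(3, 29)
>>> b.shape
(29, 3)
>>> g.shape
()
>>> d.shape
(3, 29)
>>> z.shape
(3, 3)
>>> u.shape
(3, 3)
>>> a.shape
(3, 29)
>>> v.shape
(3,)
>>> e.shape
(29, 3)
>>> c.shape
(3, 3)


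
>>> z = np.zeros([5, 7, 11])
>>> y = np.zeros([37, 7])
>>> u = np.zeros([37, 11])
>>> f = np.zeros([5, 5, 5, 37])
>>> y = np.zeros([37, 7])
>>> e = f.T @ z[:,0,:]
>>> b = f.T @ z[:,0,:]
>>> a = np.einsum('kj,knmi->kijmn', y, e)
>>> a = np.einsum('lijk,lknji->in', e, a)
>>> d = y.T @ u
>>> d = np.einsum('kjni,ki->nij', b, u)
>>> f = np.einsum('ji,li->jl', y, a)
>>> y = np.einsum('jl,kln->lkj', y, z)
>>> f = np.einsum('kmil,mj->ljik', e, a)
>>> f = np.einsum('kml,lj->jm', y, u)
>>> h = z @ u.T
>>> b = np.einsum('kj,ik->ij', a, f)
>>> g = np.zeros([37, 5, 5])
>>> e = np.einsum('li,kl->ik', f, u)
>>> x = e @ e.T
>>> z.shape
(5, 7, 11)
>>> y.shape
(7, 5, 37)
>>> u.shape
(37, 11)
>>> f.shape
(11, 5)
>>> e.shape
(5, 37)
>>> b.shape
(11, 7)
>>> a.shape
(5, 7)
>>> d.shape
(5, 11, 5)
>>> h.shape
(5, 7, 37)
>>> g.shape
(37, 5, 5)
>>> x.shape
(5, 5)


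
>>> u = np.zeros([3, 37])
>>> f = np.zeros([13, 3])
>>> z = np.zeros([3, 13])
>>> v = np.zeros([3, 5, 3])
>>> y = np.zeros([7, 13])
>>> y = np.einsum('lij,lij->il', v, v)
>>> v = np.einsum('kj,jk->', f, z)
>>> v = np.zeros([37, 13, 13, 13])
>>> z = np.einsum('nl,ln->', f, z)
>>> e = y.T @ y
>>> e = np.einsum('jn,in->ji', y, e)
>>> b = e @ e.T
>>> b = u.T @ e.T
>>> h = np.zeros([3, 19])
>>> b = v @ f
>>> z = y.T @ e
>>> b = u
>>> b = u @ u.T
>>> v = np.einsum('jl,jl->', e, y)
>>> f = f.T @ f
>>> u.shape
(3, 37)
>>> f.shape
(3, 3)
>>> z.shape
(3, 3)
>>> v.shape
()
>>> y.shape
(5, 3)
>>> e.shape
(5, 3)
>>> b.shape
(3, 3)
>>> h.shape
(3, 19)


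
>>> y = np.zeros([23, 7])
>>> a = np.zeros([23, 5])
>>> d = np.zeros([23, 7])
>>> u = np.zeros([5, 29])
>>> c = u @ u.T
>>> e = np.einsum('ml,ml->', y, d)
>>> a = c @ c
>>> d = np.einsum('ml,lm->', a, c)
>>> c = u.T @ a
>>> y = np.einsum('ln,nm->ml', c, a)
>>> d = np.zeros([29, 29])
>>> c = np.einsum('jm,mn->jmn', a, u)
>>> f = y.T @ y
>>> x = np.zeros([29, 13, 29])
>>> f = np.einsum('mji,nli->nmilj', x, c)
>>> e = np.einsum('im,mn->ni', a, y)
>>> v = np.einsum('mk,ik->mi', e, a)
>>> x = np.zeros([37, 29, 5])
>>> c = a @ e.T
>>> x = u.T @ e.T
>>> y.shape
(5, 29)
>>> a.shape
(5, 5)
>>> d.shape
(29, 29)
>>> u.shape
(5, 29)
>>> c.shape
(5, 29)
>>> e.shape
(29, 5)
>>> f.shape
(5, 29, 29, 5, 13)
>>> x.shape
(29, 29)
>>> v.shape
(29, 5)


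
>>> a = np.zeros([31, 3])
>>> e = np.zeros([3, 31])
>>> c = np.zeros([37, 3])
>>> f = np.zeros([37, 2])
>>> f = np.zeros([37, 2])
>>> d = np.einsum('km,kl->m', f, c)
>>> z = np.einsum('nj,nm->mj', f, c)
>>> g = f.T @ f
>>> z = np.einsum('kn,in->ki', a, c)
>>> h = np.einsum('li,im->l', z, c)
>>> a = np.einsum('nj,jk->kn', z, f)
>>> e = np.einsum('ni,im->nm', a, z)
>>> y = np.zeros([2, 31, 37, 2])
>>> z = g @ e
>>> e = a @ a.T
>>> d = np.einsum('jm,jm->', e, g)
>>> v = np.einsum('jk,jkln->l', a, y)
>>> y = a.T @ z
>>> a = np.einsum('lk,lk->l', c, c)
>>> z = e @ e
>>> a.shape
(37,)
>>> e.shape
(2, 2)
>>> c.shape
(37, 3)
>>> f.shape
(37, 2)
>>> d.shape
()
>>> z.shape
(2, 2)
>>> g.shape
(2, 2)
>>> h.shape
(31,)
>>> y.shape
(31, 37)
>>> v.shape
(37,)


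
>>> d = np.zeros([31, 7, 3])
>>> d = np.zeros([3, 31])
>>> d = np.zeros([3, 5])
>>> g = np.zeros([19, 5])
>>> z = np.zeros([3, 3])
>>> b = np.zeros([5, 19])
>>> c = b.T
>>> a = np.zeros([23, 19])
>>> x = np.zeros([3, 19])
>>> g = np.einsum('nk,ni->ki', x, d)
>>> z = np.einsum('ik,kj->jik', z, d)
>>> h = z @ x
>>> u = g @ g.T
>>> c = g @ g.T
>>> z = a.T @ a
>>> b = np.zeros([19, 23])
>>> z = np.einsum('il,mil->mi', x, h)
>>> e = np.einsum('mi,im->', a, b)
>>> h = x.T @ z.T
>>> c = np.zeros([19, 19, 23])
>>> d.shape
(3, 5)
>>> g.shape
(19, 5)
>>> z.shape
(5, 3)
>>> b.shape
(19, 23)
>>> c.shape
(19, 19, 23)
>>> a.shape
(23, 19)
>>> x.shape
(3, 19)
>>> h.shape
(19, 5)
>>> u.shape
(19, 19)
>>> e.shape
()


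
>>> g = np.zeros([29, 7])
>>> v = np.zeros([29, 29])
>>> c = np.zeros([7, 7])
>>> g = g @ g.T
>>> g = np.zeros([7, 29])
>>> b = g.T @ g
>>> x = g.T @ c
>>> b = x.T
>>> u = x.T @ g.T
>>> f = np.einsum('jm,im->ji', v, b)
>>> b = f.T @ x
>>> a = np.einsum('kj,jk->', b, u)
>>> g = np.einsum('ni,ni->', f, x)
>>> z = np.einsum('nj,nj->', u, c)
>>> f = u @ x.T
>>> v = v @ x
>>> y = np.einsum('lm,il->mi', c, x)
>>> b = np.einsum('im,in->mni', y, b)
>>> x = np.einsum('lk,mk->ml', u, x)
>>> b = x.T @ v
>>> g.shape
()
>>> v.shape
(29, 7)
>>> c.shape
(7, 7)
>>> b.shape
(7, 7)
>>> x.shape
(29, 7)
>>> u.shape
(7, 7)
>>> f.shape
(7, 29)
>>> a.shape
()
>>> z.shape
()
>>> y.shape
(7, 29)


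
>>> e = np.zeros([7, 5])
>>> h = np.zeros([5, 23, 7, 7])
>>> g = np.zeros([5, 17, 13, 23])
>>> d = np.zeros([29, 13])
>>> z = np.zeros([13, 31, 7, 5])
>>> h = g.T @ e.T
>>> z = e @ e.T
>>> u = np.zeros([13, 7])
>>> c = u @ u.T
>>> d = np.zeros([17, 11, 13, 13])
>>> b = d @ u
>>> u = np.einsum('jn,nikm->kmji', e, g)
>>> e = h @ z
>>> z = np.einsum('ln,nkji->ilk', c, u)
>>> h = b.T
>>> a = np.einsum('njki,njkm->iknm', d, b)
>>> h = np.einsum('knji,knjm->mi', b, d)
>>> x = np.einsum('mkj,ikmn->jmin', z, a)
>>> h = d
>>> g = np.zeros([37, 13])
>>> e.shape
(23, 13, 17, 7)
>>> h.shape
(17, 11, 13, 13)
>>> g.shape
(37, 13)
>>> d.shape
(17, 11, 13, 13)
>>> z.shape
(17, 13, 23)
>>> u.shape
(13, 23, 7, 17)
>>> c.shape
(13, 13)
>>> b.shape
(17, 11, 13, 7)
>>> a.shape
(13, 13, 17, 7)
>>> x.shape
(23, 17, 13, 7)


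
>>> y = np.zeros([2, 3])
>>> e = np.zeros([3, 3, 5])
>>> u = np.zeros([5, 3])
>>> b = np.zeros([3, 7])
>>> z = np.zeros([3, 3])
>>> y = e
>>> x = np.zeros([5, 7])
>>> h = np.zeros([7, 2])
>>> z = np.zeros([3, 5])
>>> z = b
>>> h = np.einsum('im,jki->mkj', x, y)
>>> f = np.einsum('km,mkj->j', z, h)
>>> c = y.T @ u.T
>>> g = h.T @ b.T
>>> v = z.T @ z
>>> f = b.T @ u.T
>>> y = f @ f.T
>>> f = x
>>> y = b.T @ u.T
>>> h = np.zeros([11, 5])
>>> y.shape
(7, 5)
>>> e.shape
(3, 3, 5)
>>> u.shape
(5, 3)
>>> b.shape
(3, 7)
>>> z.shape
(3, 7)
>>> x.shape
(5, 7)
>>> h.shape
(11, 5)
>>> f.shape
(5, 7)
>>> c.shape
(5, 3, 5)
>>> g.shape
(3, 3, 3)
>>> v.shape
(7, 7)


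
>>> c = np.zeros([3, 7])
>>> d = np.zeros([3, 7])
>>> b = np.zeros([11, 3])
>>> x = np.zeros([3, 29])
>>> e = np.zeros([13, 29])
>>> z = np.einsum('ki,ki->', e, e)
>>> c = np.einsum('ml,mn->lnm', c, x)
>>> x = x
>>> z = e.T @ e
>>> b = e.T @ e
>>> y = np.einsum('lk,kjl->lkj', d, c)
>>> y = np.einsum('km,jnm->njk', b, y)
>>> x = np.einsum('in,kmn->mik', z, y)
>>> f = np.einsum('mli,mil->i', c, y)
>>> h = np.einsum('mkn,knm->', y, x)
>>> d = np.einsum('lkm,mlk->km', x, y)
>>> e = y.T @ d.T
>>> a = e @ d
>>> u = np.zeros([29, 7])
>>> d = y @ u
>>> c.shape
(7, 29, 3)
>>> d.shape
(7, 3, 7)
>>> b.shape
(29, 29)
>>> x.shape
(3, 29, 7)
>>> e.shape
(29, 3, 29)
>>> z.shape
(29, 29)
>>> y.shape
(7, 3, 29)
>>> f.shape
(3,)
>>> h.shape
()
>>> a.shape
(29, 3, 7)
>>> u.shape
(29, 7)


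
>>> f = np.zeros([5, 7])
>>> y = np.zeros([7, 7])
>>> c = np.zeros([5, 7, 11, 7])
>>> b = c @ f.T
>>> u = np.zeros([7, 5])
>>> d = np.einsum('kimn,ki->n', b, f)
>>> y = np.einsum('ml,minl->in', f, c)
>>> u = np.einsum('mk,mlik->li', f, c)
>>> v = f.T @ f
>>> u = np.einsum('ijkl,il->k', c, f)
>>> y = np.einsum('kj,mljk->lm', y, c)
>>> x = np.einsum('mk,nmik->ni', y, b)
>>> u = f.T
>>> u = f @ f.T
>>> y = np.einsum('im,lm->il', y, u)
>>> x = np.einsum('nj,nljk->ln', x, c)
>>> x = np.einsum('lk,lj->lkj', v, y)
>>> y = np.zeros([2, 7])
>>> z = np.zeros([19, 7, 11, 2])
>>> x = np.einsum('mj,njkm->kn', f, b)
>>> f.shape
(5, 7)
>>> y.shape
(2, 7)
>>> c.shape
(5, 7, 11, 7)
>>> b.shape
(5, 7, 11, 5)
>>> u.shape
(5, 5)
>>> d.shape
(5,)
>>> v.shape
(7, 7)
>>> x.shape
(11, 5)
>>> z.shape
(19, 7, 11, 2)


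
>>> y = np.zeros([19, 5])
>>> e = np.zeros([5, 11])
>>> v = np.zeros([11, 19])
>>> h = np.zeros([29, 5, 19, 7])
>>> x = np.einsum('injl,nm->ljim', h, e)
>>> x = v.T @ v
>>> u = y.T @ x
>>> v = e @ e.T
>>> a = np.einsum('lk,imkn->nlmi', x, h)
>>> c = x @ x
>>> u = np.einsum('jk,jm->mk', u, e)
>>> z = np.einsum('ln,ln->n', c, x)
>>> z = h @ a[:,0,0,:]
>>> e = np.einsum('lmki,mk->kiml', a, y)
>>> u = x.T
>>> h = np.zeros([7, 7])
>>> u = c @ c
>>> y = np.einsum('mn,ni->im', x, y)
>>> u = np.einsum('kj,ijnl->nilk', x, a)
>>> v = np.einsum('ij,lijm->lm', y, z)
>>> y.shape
(5, 19)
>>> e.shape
(5, 29, 19, 7)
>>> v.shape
(29, 29)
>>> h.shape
(7, 7)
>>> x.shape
(19, 19)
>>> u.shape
(5, 7, 29, 19)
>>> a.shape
(7, 19, 5, 29)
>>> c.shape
(19, 19)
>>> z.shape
(29, 5, 19, 29)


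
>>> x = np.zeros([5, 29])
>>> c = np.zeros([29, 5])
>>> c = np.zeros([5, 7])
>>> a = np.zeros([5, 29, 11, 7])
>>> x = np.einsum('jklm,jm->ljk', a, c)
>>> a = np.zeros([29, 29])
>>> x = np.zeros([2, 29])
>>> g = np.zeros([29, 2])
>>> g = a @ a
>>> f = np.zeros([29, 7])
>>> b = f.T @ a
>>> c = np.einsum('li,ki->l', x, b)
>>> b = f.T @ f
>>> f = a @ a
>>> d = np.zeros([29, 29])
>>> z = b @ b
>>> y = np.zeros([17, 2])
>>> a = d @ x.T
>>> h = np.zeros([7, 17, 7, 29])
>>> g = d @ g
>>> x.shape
(2, 29)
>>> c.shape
(2,)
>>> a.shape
(29, 2)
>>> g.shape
(29, 29)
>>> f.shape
(29, 29)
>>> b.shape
(7, 7)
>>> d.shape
(29, 29)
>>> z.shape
(7, 7)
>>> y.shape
(17, 2)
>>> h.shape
(7, 17, 7, 29)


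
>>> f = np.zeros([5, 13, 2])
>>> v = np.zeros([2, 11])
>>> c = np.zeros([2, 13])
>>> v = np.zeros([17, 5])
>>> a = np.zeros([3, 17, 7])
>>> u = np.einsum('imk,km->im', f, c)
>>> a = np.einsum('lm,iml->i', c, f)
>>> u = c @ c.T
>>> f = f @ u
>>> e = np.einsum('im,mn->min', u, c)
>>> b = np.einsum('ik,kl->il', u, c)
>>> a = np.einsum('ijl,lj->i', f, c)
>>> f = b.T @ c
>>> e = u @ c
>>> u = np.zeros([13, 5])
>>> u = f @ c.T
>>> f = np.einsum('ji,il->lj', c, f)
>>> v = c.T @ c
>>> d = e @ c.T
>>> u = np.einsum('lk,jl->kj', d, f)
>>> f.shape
(13, 2)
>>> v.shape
(13, 13)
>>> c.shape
(2, 13)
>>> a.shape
(5,)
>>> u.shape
(2, 13)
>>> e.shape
(2, 13)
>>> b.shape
(2, 13)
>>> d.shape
(2, 2)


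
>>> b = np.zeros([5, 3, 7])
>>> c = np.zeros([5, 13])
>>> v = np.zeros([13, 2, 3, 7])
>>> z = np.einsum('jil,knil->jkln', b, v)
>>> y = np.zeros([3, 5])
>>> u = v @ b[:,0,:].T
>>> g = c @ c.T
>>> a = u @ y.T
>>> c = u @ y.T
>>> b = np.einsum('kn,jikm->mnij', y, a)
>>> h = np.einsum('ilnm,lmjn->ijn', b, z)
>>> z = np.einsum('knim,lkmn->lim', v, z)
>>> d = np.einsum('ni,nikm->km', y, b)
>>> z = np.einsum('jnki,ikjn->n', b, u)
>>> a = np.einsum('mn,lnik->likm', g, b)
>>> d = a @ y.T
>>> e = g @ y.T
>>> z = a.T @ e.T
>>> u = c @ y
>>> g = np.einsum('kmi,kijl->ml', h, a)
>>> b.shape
(3, 5, 2, 13)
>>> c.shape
(13, 2, 3, 3)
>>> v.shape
(13, 2, 3, 7)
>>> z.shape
(5, 13, 2, 5)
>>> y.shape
(3, 5)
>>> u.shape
(13, 2, 3, 5)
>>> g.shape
(7, 5)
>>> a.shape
(3, 2, 13, 5)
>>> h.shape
(3, 7, 2)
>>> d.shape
(3, 2, 13, 3)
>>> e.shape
(5, 3)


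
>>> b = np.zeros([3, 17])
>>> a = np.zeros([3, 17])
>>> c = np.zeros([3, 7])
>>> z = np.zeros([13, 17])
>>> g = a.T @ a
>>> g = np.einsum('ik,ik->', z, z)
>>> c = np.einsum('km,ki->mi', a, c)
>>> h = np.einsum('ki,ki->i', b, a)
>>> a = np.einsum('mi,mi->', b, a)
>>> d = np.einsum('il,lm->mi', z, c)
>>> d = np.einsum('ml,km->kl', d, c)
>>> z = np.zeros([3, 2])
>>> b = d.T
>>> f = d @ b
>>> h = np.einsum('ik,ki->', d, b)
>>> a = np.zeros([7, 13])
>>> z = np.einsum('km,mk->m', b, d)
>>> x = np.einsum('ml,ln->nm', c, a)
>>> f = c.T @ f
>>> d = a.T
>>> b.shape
(13, 17)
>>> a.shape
(7, 13)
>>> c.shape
(17, 7)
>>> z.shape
(17,)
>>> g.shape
()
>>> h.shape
()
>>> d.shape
(13, 7)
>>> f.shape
(7, 17)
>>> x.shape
(13, 17)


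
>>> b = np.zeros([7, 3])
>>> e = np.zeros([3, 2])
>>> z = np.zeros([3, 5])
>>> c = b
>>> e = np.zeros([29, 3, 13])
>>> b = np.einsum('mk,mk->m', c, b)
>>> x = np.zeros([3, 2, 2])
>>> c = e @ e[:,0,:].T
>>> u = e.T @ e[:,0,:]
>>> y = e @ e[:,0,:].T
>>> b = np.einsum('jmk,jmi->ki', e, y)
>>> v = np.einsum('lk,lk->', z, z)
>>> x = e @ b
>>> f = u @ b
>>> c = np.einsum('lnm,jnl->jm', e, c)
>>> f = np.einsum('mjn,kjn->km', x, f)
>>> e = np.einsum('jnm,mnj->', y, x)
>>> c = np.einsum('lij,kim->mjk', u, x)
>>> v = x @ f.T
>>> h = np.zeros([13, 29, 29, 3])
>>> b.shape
(13, 29)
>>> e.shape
()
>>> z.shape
(3, 5)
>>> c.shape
(29, 13, 29)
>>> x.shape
(29, 3, 29)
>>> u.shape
(13, 3, 13)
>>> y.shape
(29, 3, 29)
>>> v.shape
(29, 3, 13)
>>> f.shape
(13, 29)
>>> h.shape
(13, 29, 29, 3)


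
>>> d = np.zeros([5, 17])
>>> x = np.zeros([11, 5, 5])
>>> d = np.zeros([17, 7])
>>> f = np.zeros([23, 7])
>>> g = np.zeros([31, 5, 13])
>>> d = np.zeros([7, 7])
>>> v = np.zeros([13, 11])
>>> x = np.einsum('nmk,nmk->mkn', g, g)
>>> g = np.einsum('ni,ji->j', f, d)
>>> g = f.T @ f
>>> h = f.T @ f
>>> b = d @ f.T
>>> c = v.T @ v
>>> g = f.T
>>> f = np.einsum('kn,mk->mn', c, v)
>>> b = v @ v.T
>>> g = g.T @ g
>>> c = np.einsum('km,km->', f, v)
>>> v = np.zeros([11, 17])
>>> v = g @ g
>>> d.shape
(7, 7)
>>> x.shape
(5, 13, 31)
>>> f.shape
(13, 11)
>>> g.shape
(23, 23)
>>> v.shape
(23, 23)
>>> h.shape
(7, 7)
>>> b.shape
(13, 13)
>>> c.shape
()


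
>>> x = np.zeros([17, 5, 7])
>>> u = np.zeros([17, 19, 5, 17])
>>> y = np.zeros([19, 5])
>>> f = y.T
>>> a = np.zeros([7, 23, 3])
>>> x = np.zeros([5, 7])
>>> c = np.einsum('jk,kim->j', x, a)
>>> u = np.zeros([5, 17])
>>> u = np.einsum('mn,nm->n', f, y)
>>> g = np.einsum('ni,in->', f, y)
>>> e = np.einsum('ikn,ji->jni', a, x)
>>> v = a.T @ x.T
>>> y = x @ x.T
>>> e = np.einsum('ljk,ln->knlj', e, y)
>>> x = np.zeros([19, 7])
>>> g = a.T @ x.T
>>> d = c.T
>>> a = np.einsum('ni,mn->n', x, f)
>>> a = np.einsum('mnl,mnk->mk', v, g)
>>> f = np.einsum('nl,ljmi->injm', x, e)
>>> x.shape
(19, 7)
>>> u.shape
(19,)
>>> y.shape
(5, 5)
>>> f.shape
(3, 19, 5, 5)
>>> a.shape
(3, 19)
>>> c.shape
(5,)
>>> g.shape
(3, 23, 19)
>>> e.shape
(7, 5, 5, 3)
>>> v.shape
(3, 23, 5)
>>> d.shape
(5,)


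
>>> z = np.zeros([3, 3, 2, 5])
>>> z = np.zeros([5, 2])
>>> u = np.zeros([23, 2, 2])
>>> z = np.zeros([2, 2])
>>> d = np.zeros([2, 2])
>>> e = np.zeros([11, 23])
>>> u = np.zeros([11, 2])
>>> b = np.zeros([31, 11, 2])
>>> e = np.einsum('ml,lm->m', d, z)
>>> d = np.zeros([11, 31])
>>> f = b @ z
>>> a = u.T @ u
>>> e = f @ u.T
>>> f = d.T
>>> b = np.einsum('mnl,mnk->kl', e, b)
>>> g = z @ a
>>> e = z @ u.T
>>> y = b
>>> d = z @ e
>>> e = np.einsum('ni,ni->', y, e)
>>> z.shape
(2, 2)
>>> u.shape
(11, 2)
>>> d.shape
(2, 11)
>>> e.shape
()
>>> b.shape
(2, 11)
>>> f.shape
(31, 11)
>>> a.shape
(2, 2)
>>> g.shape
(2, 2)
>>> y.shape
(2, 11)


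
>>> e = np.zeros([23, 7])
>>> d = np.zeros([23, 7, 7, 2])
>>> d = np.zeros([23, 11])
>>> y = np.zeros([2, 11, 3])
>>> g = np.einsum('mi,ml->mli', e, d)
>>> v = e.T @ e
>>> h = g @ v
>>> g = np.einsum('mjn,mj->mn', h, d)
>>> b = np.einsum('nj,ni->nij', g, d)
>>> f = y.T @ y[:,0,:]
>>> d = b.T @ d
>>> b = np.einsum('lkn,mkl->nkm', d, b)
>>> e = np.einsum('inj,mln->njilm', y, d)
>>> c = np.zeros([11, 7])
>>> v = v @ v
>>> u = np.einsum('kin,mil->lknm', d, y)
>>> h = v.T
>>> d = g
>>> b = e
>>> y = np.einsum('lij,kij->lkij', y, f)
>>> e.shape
(11, 3, 2, 11, 7)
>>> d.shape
(23, 7)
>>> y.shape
(2, 3, 11, 3)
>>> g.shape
(23, 7)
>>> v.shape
(7, 7)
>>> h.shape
(7, 7)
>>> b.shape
(11, 3, 2, 11, 7)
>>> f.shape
(3, 11, 3)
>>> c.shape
(11, 7)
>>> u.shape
(3, 7, 11, 2)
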